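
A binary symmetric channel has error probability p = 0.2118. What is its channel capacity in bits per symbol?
0.2551 bits

For a binary symmetric channel (BSC) with error probability p:
Capacity C = 1 - H(p) bits per symbol

where H(p) = -p log₂(p) - (1-p) log₂(1-p) is the binary entropy function.

H(0.2118) = 0.7449 bits
C = 1 - 0.7449 = 0.2551 bits per symbol

This means we can reliably transmit up to 0.2551 bits of information per channel use.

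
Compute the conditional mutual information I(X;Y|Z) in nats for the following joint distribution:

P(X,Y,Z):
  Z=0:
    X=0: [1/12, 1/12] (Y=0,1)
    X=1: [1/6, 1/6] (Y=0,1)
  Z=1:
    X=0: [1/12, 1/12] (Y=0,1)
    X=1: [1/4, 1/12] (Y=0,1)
0.0153 nats

Conditional mutual information: I(X;Y|Z) = H(X|Z) + H(Y|Z) - H(X,Y|Z)

H(Z) = 0.6931
H(X,Z) = 1.3297 → H(X|Z) = 0.6365
H(Y,Z) = 1.3580 → H(Y|Z) = 0.6648
H(X,Y,Z) = 1.9792 → H(X,Y|Z) = 1.2861

I(X;Y|Z) = 0.6365 + 0.6648 - 1.2861 = 0.0153 nats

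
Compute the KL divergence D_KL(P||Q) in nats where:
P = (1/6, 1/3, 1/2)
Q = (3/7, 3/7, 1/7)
0.3852 nats

KL divergence: D_KL(P||Q) = Σ p(x) log(p(x)/q(x))

Computing term by term:
  x=0: 1/6 × log_e[(1/6)/(3/7)] = 1/6 × -0.9445 = -0.1574
  x=1: 1/3 × log_e[(1/3)/(3/7)] = 1/3 × -0.2513 = -0.0838
  x=2: 1/2 × log_e[(1/2)/(1/7)] = 1/2 × 1.2528 = 0.6264

D_KL(P||Q) = 0.3852 nats

Note: KL divergence is always non-negative and equals 0 iff P = Q.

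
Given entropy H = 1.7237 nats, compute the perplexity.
5.6052

Perplexity is e^H (or exp(H) for natural log).

H = 1.7237 nats
Perplexity = e^1.7237 = 5.6052

Interpretation: The model's uncertainty is equivalent to choosing uniformly among 5.6 options.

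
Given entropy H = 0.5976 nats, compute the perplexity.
1.8178

Perplexity is e^H (or exp(H) for natural log).

H = 0.5976 nats
Perplexity = e^0.5976 = 1.8178

Interpretation: The model's uncertainty is equivalent to choosing uniformly among 1.8 options.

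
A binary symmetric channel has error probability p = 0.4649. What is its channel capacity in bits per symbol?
0.0036 bits

For a binary symmetric channel (BSC) with error probability p:
Capacity C = 1 - H(p) bits per symbol

where H(p) = -p log₂(p) - (1-p) log₂(1-p) is the binary entropy function.

H(0.4649) = 0.9964 bits
C = 1 - 0.9964 = 0.0036 bits per symbol

This means we can reliably transmit up to 0.0036 bits of information per channel use.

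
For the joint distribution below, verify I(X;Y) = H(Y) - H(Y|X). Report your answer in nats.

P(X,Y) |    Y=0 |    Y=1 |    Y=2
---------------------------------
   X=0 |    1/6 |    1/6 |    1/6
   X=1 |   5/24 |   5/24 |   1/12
I(X;Y) = 0.0188 nats

Mutual information has multiple equivalent forms:
- I(X;Y) = H(X) - H(X|Y)
- I(X;Y) = H(Y) - H(Y|X)
- I(X;Y) = H(X) + H(Y) - H(X,Y)

Computing all quantities:
H(X) = 0.6931, H(Y) = 1.0822, H(X,Y) = 1.7565
H(X|Y) = 0.6743, H(Y|X) = 1.0634

Verification:
H(X) - H(X|Y) = 0.6931 - 0.6743 = 0.0188
H(Y) - H(Y|X) = 1.0822 - 1.0634 = 0.0188
H(X) + H(Y) - H(X,Y) = 0.6931 + 1.0822 - 1.7565 = 0.0188

All forms give I(X;Y) = 0.0188 nats. ✓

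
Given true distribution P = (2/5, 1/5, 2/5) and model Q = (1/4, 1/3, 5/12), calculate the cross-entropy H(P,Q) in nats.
1.1244 nats

Cross-entropy: H(P,Q) = -Σ p(x) log q(x)

Alternatively: H(P,Q) = H(P) + D_KL(P||Q)
H(P) = 1.0549 nats
D_KL(P||Q) = 0.0695 nats

H(P,Q) = 1.0549 + 0.0695 = 1.1244 nats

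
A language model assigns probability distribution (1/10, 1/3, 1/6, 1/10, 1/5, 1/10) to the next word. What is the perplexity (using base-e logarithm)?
5.3521

Perplexity is e^H (or exp(H) for natural log).

First, H = -Σ p log p = 1.6775 nats
Perplexity = e^1.6775 = 5.3521

Interpretation: The model's uncertainty is equivalent to choosing uniformly among 5.4 options.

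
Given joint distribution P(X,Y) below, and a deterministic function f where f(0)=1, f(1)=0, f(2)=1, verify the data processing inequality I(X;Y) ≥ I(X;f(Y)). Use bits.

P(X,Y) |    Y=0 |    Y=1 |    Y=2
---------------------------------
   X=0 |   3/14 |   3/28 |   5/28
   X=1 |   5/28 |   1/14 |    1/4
I(X;Y) = 0.0162, I(X;f(Y)) = 0.0063, inequality holds: 0.0162 ≥ 0.0063

Data Processing Inequality: For any Markov chain X → Y → Z, we have I(X;Y) ≥ I(X;Z).

Here Z = f(Y) is a deterministic function of Y, forming X → Y → Z.

Original I(X;Y) = 0.0162 bits

After applying f:
P(X,Z) where Z=f(Y):
- P(X,Z=0) = P(X,Y=1)
- P(X,Z=1) = P(X,Y=0) + P(X,Y=2)

I(X;Z) = I(X;f(Y)) = 0.0063 bits

Verification: 0.0162 ≥ 0.0063 ✓

Information cannot be created by processing; the function f can only lose information about X.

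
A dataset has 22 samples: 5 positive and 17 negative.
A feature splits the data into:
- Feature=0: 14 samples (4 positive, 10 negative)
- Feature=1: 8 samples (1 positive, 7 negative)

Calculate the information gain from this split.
0.0263 bits

Information Gain = H(Y) - H(Y|Feature)

Before split:
P(positive) = 5/22 = 0.2273
H(Y) = 0.7732 bits

After split:
Feature=0: H = 0.8631 bits (weight = 14/22)
Feature=1: H = 0.5436 bits (weight = 8/22)
H(Y|Feature) = (14/22)×0.8631 + (8/22)×0.5436 = 0.7469 bits

Information Gain = 0.7732 - 0.7469 = 0.0263 bits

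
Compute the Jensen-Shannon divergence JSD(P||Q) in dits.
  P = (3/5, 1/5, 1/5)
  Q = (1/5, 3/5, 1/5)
0.0454 dits

Jensen-Shannon divergence is:
JSD(P||Q) = 0.5 × D_KL(P||M) + 0.5 × D_KL(Q||M)
where M = 0.5 × (P + Q) is the mixture distribution.

M = 0.5 × (3/5, 1/5, 1/5) + 0.5 × (1/5, 3/5, 1/5) = (2/5, 2/5, 1/5)

D_KL(P||M) = 0.0454 dits
D_KL(Q||M) = 0.0454 dits

JSD(P||Q) = 0.5 × 0.0454 + 0.5 × 0.0454 = 0.0454 dits

Unlike KL divergence, JSD is symmetric and bounded: 0 ≤ JSD ≤ log(2).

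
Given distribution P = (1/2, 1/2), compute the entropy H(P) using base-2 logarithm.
1.0000 bits

Shannon entropy is H(X) = -Σ p(x) log p(x).

For P = (1/2, 1/2):
H = -1/2 × log_2(1/2) -1/2 × log_2(1/2)
H = 1.0000 bits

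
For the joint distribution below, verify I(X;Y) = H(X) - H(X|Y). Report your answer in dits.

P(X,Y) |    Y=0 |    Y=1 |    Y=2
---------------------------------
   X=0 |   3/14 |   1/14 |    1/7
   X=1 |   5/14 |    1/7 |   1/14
I(X;Y) = 0.0139 dits

Mutual information has multiple equivalent forms:
- I(X;Y) = H(X) - H(X|Y)
- I(X;Y) = H(Y) - H(Y|X)
- I(X;Y) = H(X) + H(Y) - H(X,Y)

Computing all quantities:
H(X) = 0.2966, H(Y) = 0.4256, H(X,Y) = 0.7082
H(X|Y) = 0.2827, H(Y|X) = 0.4117

Verification:
H(X) - H(X|Y) = 0.2966 - 0.2827 = 0.0139
H(Y) - H(Y|X) = 0.4256 - 0.4117 = 0.0139
H(X) + H(Y) - H(X,Y) = 0.2966 + 0.4256 - 0.7082 = 0.0139

All forms give I(X;Y) = 0.0139 dits. ✓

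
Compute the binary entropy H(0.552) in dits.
0.2987 dits

The binary entropy function is:
H(p) = -p log(p) - (1-p) log(1-p)

H(0.552) = -0.552 × log_10(0.552) - 0.448 × log_10(0.448)
H(0.552) = 0.2987 dits

Note: Binary entropy is maximized at p=0.5 (H=1 bit) and minimized at p=0 or p=1 (H=0).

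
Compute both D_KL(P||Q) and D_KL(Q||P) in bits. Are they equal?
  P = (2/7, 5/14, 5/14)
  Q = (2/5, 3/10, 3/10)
D_KL(P||Q) = 0.0410, D_KL(Q||P) = 0.0432

KL divergence is not symmetric: D_KL(P||Q) ≠ D_KL(Q||P) in general.

D_KL(P||Q) = 0.0410 bits
D_KL(Q||P) = 0.0432 bits

No, they are not equal!

This asymmetry is why KL divergence is not a true distance metric.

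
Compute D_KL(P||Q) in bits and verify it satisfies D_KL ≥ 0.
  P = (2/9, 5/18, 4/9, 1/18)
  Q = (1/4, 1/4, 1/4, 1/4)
0.2528 bits

KL divergence satisfies the Gibbs inequality: D_KL(P||Q) ≥ 0 for all distributions P, Q.

D_KL(P||Q) = Σ p(x) log(p(x)/q(x))
Term by term:
  x=0: 2/9 × log_2[(2/9)/(1/4)] = -0.0378
  x=1: 5/18 × log_2[(5/18)/(1/4)] = 0.0422
  x=2: 4/9 × log_2[(4/9)/(1/4)] = 0.3689
  x=3: 1/18 × log_2[(1/18)/(1/4)] = -0.1206
D_KL(P||Q) = 0.2528 bits

D_KL(P||Q) = 0.2528 ≥ 0 ✓

This non-negativity is a fundamental property: relative entropy cannot be negative because it measures how different Q is from P.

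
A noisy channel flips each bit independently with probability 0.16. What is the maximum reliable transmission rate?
0.3657 bits

For a binary symmetric channel (BSC) with error probability p:
Capacity C = 1 - H(p) bits per symbol

where H(p) = -p log₂(p) - (1-p) log₂(1-p) is the binary entropy function.

H(0.16) = 0.6343 bits
C = 1 - 0.6343 = 0.3657 bits per symbol

This means we can reliably transmit up to 0.3657 bits of information per channel use.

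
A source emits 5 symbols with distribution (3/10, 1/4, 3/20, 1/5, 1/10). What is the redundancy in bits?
0.0937 bits

Redundancy measures how far a source is from maximum entropy:
R = H_max - H(X)

Maximum entropy for 5 symbols: H_max = log_2(5) = 2.3219 bits
Actual entropy: H(X) = 2.2282 bits
Redundancy: R = 2.3219 - 2.2282 = 0.0937 bits

This redundancy represents potential for compression: the source could be compressed by 0.0937 bits per symbol.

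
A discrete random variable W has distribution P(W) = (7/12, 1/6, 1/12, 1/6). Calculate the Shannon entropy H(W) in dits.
0.4859 dits

Shannon entropy is H(X) = -Σ p(x) log p(x).

For P = (7/12, 1/6, 1/12, 1/6):
H = -7/12 × log_10(7/12) -1/6 × log_10(1/6) -1/12 × log_10(1/12) -1/6 × log_10(1/6)
H = 0.4859 dits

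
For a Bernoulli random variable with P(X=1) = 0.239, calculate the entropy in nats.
0.5499 nats

The binary entropy function is:
H(p) = -p log(p) - (1-p) log(1-p)

H(0.239) = -0.239 × log_e(0.239) - 0.761 × log_e(0.761)
H(0.239) = 0.5499 nats

Note: Binary entropy is maximized at p=0.5 (H=1 bit) and minimized at p=0 or p=1 (H=0).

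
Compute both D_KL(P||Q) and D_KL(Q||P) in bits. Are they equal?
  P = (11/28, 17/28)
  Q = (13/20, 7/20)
D_KL(P||Q) = 0.1971, D_KL(Q||P) = 0.1940

KL divergence is not symmetric: D_KL(P||Q) ≠ D_KL(Q||P) in general.

D_KL(P||Q) = 0.1971 bits
D_KL(Q||P) = 0.1940 bits

No, they are not equal!

This asymmetry is why KL divergence is not a true distance metric.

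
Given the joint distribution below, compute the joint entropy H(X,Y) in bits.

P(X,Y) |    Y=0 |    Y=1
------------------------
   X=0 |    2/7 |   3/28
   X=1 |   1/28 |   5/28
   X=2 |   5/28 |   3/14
2.3972 bits

Joint entropy is H(X,Y) = -Σ_{x,y} p(x,y) log p(x,y).

Summing over all non-zero entries:
H(X,Y) = -[2/7·log_2(2/7) + 3/28·log_2(3/28) + 1/28·log_2(1/28) + 5/28·log_2(5/28) + 5/28·log_2(5/28) + 3/14·log_2(3/14)]
H(X,Y) = 2.3972 bits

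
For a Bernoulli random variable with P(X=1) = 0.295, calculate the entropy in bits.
0.8751 bits

The binary entropy function is:
H(p) = -p log(p) - (1-p) log(1-p)

H(0.295) = -0.295 × log_2(0.295) - 0.705 × log_2(0.705)
H(0.295) = 0.8751 bits

Note: Binary entropy is maximized at p=0.5 (H=1 bit) and minimized at p=0 or p=1 (H=0).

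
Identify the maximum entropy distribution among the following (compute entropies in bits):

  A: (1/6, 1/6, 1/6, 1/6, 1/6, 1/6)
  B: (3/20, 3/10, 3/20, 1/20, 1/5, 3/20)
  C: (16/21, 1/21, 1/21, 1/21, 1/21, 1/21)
A

For a discrete distribution over n outcomes, entropy is maximized by the uniform distribution.

Computing entropies:
H(A) = 2.5850 bits
H(B) = 2.4332 bits
H(C) = 1.3447 bits

The uniform distribution (where all probabilities equal 1/6) achieves the maximum entropy of log_2(6) = 2.5850 bits.

Distribution A has the highest entropy.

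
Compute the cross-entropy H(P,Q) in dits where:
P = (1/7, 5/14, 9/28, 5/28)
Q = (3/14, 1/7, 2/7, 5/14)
0.6521 dits

Cross-entropy: H(P,Q) = -Σ p(x) log q(x)

Alternatively: H(P,Q) = H(P) + D_KL(P||Q)
H(P) = 0.5725 dits
D_KL(P||Q) = 0.0797 dits

H(P,Q) = 0.5725 + 0.0797 = 0.6521 dits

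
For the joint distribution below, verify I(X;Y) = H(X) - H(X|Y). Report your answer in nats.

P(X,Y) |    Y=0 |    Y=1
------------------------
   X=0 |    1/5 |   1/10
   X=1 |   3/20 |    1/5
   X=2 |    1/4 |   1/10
I(X;Y) = 0.0336 nats

Mutual information has multiple equivalent forms:
- I(X;Y) = H(X) - H(X|Y)
- I(X;Y) = H(Y) - H(Y|X)
- I(X;Y) = H(X) + H(Y) - H(X,Y)

Computing all quantities:
H(X) = 1.0961, H(Y) = 0.6730, H(X,Y) = 1.7354
H(X|Y) = 1.0624, H(Y|X) = 0.6394

Verification:
H(X) - H(X|Y) = 1.0961 - 1.0624 = 0.0336
H(Y) - H(Y|X) = 0.6730 - 0.6394 = 0.0336
H(X) + H(Y) - H(X,Y) = 1.0961 + 0.6730 - 1.7354 = 0.0336

All forms give I(X;Y) = 0.0336 nats. ✓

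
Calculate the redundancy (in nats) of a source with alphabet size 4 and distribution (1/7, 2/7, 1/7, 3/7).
0.1093 nats

Redundancy measures how far a source is from maximum entropy:
R = H_max - H(X)

Maximum entropy for 4 symbols: H_max = log_e(4) = 1.3863 nats
Actual entropy: H(X) = 1.2770 nats
Redundancy: R = 1.3863 - 1.2770 = 0.1093 nats

This redundancy represents potential for compression: the source could be compressed by 0.1093 nats per symbol.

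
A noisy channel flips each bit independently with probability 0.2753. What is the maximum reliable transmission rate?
0.1510 bits

For a binary symmetric channel (BSC) with error probability p:
Capacity C = 1 - H(p) bits per symbol

where H(p) = -p log₂(p) - (1-p) log₂(1-p) is the binary entropy function.

H(0.2753) = 0.8490 bits
C = 1 - 0.8490 = 0.1510 bits per symbol

This means we can reliably transmit up to 0.1510 bits of information per channel use.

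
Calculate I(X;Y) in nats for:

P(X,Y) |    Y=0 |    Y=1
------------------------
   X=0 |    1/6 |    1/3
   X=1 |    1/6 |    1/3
0.0000 nats

Mutual information: I(X;Y) = H(X) + H(Y) - H(X,Y)

Marginals:
P(X) = (1/2, 1/2), H(X) = 0.6931 nats
P(Y) = (1/3, 2/3), H(Y) = 0.6365 nats

Joint entropy: H(X,Y) = 1.3297 nats

I(X;Y) = 0.6931 + 0.6365 - 1.3297 = 0.0000 nats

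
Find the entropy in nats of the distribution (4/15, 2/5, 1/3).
1.0852 nats

Shannon entropy is H(X) = -Σ p(x) log p(x).

For P = (4/15, 2/5, 1/3):
H = -4/15 × log_e(4/15) -2/5 × log_e(2/5) -1/3 × log_e(1/3)
H = 1.0852 nats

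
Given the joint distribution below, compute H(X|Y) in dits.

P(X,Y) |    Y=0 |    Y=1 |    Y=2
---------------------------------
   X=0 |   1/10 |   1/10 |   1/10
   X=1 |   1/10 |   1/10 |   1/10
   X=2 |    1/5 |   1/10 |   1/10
0.4669 dits

Using the chain rule: H(X|Y) = H(X,Y) - H(Y)

First, compute H(X,Y) = 0.9398 dits

Marginal P(Y) = (2/5, 3/10, 3/10)
H(Y) = 0.4729 dits

H(X|Y) = H(X,Y) - H(Y) = 0.9398 - 0.4729 = 0.4669 dits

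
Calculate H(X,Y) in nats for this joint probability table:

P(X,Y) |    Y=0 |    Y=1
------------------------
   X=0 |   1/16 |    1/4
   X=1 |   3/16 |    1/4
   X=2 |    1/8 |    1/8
1.7002 nats

Joint entropy is H(X,Y) = -Σ_{x,y} p(x,y) log p(x,y).

Summing over all non-zero entries:
H(X,Y) = -[1/16·log_e(1/16) + 1/4·log_e(1/4) + 3/16·log_e(3/16) + 1/4·log_e(1/4) + 1/8·log_e(1/8) + 1/8·log_e(1/8)]
H(X,Y) = 1.7002 nats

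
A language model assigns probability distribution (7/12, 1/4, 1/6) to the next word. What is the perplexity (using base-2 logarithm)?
2.6107

Perplexity is 2^H (or exp(H) for natural log).

First, H = -Σ p log p = 1.3844 bits
Perplexity = 2^1.3844 = 2.6107

Interpretation: The model's uncertainty is equivalent to choosing uniformly among 2.6 options.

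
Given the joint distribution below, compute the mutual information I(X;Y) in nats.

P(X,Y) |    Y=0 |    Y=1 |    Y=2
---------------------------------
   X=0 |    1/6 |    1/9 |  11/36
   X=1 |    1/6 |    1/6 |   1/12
0.0591 nats

Mutual information: I(X;Y) = H(X) + H(Y) - H(X,Y)

Marginals:
P(X) = (7/12, 5/12), H(X) = 0.6792 nats
P(Y) = (1/3, 5/18, 7/18), H(Y) = 1.0893 nats

Joint entropy: H(X,Y) = 1.7094 nats

I(X;Y) = 0.6792 + 1.0893 - 1.7094 = 0.0591 nats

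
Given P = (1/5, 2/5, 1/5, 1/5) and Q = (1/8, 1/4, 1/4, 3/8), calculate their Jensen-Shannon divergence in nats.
0.0280 nats

Jensen-Shannon divergence is:
JSD(P||Q) = 0.5 × D_KL(P||M) + 0.5 × D_KL(Q||M)
where M = 0.5 × (P + Q) is the mixture distribution.

M = 0.5 × (1/5, 2/5, 1/5, 1/5) + 0.5 × (1/8, 1/4, 1/4, 3/8) = (0.1625, 13/40, 9/40, 0.2875)

D_KL(P||M) = 0.0284 nats
D_KL(Q||M) = 0.0276 nats

JSD(P||Q) = 0.5 × 0.0284 + 0.5 × 0.0276 = 0.0280 nats

Unlike KL divergence, JSD is symmetric and bounded: 0 ≤ JSD ≤ log(2).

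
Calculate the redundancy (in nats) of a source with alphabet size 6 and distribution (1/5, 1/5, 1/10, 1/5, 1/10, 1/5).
0.0437 nats

Redundancy measures how far a source is from maximum entropy:
R = H_max - H(X)

Maximum entropy for 6 symbols: H_max = log_e(6) = 1.7918 nats
Actual entropy: H(X) = 1.7481 nats
Redundancy: R = 1.7918 - 1.7481 = 0.0437 nats

This redundancy represents potential for compression: the source could be compressed by 0.0437 nats per symbol.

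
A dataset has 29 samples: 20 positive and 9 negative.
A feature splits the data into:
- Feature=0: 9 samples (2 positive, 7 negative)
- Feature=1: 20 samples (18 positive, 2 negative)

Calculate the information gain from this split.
0.3330 bits

Information Gain = H(Y) - H(Y|Feature)

Before split:
P(positive) = 20/29 = 0.6897
H(Y) = 0.8936 bits

After split:
Feature=0: H = 0.7642 bits (weight = 9/29)
Feature=1: H = 0.4690 bits (weight = 20/29)
H(Y|Feature) = (9/29)×0.7642 + (20/29)×0.4690 = 0.5606 bits

Information Gain = 0.8936 - 0.5606 = 0.3330 bits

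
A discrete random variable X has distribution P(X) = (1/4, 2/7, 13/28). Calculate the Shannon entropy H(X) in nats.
1.0607 nats

Shannon entropy is H(X) = -Σ p(x) log p(x).

For P = (1/4, 2/7, 13/28):
H = -1/4 × log_e(1/4) -2/7 × log_e(2/7) -13/28 × log_e(13/28)
H = 1.0607 nats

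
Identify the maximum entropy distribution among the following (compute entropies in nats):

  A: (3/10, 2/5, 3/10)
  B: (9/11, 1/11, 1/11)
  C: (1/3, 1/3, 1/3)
C

For a discrete distribution over n outcomes, entropy is maximized by the uniform distribution.

Computing entropies:
H(A) = 1.0889 nats
H(B) = 0.6002 nats
H(C) = 1.0986 nats

The uniform distribution (where all probabilities equal 1/3) achieves the maximum entropy of log_e(3) = 1.0986 nats.

Distribution C has the highest entropy.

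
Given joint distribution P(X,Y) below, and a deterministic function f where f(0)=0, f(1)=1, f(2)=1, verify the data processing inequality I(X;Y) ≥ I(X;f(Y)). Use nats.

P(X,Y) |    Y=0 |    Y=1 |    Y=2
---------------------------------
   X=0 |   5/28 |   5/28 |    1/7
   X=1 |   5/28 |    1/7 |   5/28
I(X;Y) = 0.0040, I(X;f(Y)) = 0.0000, inequality holds: 0.0040 ≥ 0.0000

Data Processing Inequality: For any Markov chain X → Y → Z, we have I(X;Y) ≥ I(X;Z).

Here Z = f(Y) is a deterministic function of Y, forming X → Y → Z.

Original I(X;Y) = 0.0040 nats

After applying f:
P(X,Z) where Z=f(Y):
- P(X,Z=0) = P(X,Y=0)
- P(X,Z=1) = P(X,Y=1) + P(X,Y=2)

I(X;Z) = I(X;f(Y)) = 0.0000 nats

Verification: 0.0040 ≥ 0.0000 ✓

Information cannot be created by processing; the function f can only lose information about X.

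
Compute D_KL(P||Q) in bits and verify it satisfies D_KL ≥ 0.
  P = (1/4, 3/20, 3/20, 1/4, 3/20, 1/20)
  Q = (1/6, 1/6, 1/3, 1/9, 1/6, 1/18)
0.2127 bits

KL divergence satisfies the Gibbs inequality: D_KL(P||Q) ≥ 0 for all distributions P, Q.

D_KL(P||Q) = Σ p(x) log(p(x)/q(x))
Term by term:
  x=0: 1/4 × log_2[(1/4)/(1/6)] = 0.1462
  x=1: 3/20 × log_2[(3/20)/(1/6)] = -0.0228
  x=2: 3/20 × log_2[(3/20)/(1/3)] = -0.1728
  x=3: 1/4 × log_2[(1/4)/(1/9)] = 0.2925
  x=4: 3/20 × log_2[(3/20)/(1/6)] = -0.0228
  x=5: 1/20 × log_2[(1/20)/(1/18)] = -0.0076
D_KL(P||Q) = 0.2127 bits

D_KL(P||Q) = 0.2127 ≥ 0 ✓

This non-negativity is a fundamental property: relative entropy cannot be negative because it measures how different Q is from P.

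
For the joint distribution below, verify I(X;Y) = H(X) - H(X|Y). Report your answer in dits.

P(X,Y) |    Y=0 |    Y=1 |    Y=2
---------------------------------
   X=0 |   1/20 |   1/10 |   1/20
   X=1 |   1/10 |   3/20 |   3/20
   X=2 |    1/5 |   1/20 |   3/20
I(X;Y) = 0.0285 dits

Mutual information has multiple equivalent forms:
- I(X;Y) = H(X) - H(X|Y)
- I(X;Y) = H(Y) - H(Y|X)
- I(X;Y) = H(X) + H(Y) - H(X,Y)

Computing all quantities:
H(X) = 0.4581, H(Y) = 0.4760, H(X,Y) = 0.9057
H(X|Y) = 0.4297, H(Y|X) = 0.4476

Verification:
H(X) - H(X|Y) = 0.4581 - 0.4297 = 0.0285
H(Y) - H(Y|X) = 0.4760 - 0.4476 = 0.0285
H(X) + H(Y) - H(X,Y) = 0.4581 + 0.4760 - 0.9057 = 0.0285

All forms give I(X;Y) = 0.0285 dits. ✓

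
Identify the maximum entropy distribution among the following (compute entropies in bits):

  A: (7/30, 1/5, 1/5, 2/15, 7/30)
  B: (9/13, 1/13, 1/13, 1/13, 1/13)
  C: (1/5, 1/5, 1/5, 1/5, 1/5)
C

For a discrete distribution over n outcomes, entropy is maximized by the uniform distribution.

Computing entropies:
H(A) = 2.2961 bits
H(B) = 1.5059 bits
H(C) = 2.3219 bits

The uniform distribution (where all probabilities equal 1/5) achieves the maximum entropy of log_2(5) = 2.3219 bits.

Distribution C has the highest entropy.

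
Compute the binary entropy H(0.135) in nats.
0.3958 nats

The binary entropy function is:
H(p) = -p log(p) - (1-p) log(1-p)

H(0.135) = -0.135 × log_e(0.135) - 0.865 × log_e(0.865)
H(0.135) = 0.3958 nats

Note: Binary entropy is maximized at p=0.5 (H=1 bit) and minimized at p=0 or p=1 (H=0).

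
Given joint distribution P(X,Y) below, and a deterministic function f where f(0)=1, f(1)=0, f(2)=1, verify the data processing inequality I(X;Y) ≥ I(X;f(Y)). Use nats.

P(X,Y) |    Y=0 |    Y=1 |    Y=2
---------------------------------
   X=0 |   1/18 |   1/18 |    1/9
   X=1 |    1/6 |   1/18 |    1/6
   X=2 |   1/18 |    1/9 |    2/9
I(X;Y) = 0.0434, I(X;f(Y)) = 0.0126, inequality holds: 0.0434 ≥ 0.0126

Data Processing Inequality: For any Markov chain X → Y → Z, we have I(X;Y) ≥ I(X;Z).

Here Z = f(Y) is a deterministic function of Y, forming X → Y → Z.

Original I(X;Y) = 0.0434 nats

After applying f:
P(X,Z) where Z=f(Y):
- P(X,Z=0) = P(X,Y=1)
- P(X,Z=1) = P(X,Y=0) + P(X,Y=2)

I(X;Z) = I(X;f(Y)) = 0.0126 nats

Verification: 0.0434 ≥ 0.0126 ✓

Information cannot be created by processing; the function f can only lose information about X.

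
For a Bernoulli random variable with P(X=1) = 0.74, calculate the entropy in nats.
0.5731 nats

The binary entropy function is:
H(p) = -p log(p) - (1-p) log(1-p)

H(0.74) = -0.74 × log_e(0.74) - 0.26 × log_e(0.26)
H(0.74) = 0.5731 nats

Note: Binary entropy is maximized at p=0.5 (H=1 bit) and minimized at p=0 or p=1 (H=0).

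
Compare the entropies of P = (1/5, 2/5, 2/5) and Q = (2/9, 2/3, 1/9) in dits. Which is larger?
P

Computing entropies in dits:
H(P) = 0.4581
H(Q) = 0.3686

Distribution P has higher entropy.

Intuition: The distribution closer to uniform (more spread out) has higher entropy.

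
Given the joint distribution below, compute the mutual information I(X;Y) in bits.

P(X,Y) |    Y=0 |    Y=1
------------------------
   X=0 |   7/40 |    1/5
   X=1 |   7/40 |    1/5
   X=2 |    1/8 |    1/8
0.0006 bits

Mutual information: I(X;Y) = H(X) + H(Y) - H(X,Y)

Marginals:
P(X) = (3/8, 3/8, 1/4), H(X) = 1.5613 bits
P(Y) = (19/40, 21/40), H(Y) = 0.9982 bits

Joint entropy: H(X,Y) = 2.5589 bits

I(X;Y) = 1.5613 + 0.9982 - 2.5589 = 0.0006 bits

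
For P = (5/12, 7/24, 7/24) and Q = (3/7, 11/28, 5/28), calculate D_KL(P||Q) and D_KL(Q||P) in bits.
D_KL(P||Q) = 0.0642, D_KL(Q||P) = 0.0598

KL divergence is not symmetric: D_KL(P||Q) ≠ D_KL(Q||P) in general.

D_KL(P||Q) = 0.0642 bits
D_KL(Q||P) = 0.0598 bits

No, they are not equal!

This asymmetry is why KL divergence is not a true distance metric.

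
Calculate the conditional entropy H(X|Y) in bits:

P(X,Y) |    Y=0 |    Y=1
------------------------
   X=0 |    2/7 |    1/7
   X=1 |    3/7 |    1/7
0.9793 bits

Using the chain rule: H(X|Y) = H(X,Y) - H(Y)

First, compute H(X,Y) = 1.8424 bits

Marginal P(Y) = (5/7, 2/7)
H(Y) = 0.8631 bits

H(X|Y) = H(X,Y) - H(Y) = 1.8424 - 0.8631 = 0.9793 bits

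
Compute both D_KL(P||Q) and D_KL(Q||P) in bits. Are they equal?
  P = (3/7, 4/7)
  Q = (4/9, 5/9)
D_KL(P||Q) = 0.0007, D_KL(Q||P) = 0.0007

KL divergence is not symmetric: D_KL(P||Q) ≠ D_KL(Q||P) in general.

D_KL(P||Q) = 0.0007 bits
D_KL(Q||P) = 0.0007 bits

In this case they happen to be equal (to 4 decimal places).

This asymmetry is why KL divergence is not a true distance metric.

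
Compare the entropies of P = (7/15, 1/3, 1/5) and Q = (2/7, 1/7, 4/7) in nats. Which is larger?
P

Computing entropies in nats:
H(P) = 1.0438
H(Q) = 0.9557

Distribution P has higher entropy.

Intuition: The distribution closer to uniform (more spread out) has higher entropy.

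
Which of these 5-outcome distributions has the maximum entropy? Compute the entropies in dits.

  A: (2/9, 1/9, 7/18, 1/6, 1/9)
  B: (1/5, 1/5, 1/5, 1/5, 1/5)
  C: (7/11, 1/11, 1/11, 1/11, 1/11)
B

For a discrete distribution over n outcomes, entropy is maximized by the uniform distribution.

Computing entropies:
H(A) = 0.6464 dits
H(B) = 0.6990 dits
H(C) = 0.5036 dits

The uniform distribution (where all probabilities equal 1/5) achieves the maximum entropy of log_10(5) = 0.6990 dits.

Distribution B has the highest entropy.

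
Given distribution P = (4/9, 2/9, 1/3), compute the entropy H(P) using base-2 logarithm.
1.5305 bits

Shannon entropy is H(X) = -Σ p(x) log p(x).

For P = (4/9, 2/9, 1/3):
H = -4/9 × log_2(4/9) -2/9 × log_2(2/9) -1/3 × log_2(1/3)
H = 1.5305 bits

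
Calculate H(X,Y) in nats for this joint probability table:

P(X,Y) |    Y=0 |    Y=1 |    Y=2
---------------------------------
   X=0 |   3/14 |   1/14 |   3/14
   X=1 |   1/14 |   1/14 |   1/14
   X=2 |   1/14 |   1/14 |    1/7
2.0692 nats

Joint entropy is H(X,Y) = -Σ_{x,y} p(x,y) log p(x,y).

Summing over all non-zero entries:
H(X,Y) = -[3/14·log_e(3/14) + 1/14·log_e(1/14) + 3/14·log_e(3/14) + 1/14·log_e(1/14) + 1/14·log_e(1/14) + 1/14·log_e(1/14) + 1/14·log_e(1/14) + 1/14·log_e(1/14) + 1/7·log_e(1/7)]
H(X,Y) = 2.0692 nats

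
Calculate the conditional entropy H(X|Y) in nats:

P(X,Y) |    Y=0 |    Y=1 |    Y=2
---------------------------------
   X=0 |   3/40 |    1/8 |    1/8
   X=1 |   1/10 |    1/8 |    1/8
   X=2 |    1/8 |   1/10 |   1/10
1.0886 nats

Using the chain rule: H(X|Y) = H(X,Y) - H(Y)

First, compute H(X,Y) = 2.1847 nats

Marginal P(Y) = (3/10, 7/20, 7/20)
H(Y) = 1.0961 nats

H(X|Y) = H(X,Y) - H(Y) = 2.1847 - 1.0961 = 1.0886 nats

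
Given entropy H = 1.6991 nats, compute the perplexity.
5.4690

Perplexity is e^H (or exp(H) for natural log).

H = 1.6991 nats
Perplexity = e^1.6991 = 5.4690

Interpretation: The model's uncertainty is equivalent to choosing uniformly among 5.5 options.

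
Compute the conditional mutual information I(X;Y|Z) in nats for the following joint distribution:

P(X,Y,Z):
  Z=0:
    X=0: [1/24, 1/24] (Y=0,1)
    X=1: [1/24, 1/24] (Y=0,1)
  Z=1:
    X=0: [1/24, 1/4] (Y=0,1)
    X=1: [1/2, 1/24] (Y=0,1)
0.2730 nats

Conditional mutual information: I(X;Y|Z) = H(X|Z) + H(Y|Z) - H(X,Y|Z)

H(Z) = 0.4506
H(X,Z) = 1.1056 → H(X|Z) = 0.6551
H(Y,Z) = 1.1056 → H(Y|Z) = 0.6551
H(X,Y,Z) = 1.4877 → H(X,Y|Z) = 1.0371

I(X;Y|Z) = 0.6551 + 0.6551 - 1.0371 = 0.2730 nats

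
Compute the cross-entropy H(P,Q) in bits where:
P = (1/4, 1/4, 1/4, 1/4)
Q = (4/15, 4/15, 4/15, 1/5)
2.0106 bits

Cross-entropy: H(P,Q) = -Σ p(x) log q(x)

Alternatively: H(P,Q) = H(P) + D_KL(P||Q)
H(P) = 2.0000 bits
D_KL(P||Q) = 0.0106 bits

H(P,Q) = 2.0000 + 0.0106 = 2.0106 bits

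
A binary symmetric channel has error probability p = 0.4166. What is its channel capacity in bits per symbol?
0.0202 bits

For a binary symmetric channel (BSC) with error probability p:
Capacity C = 1 - H(p) bits per symbol

where H(p) = -p log₂(p) - (1-p) log₂(1-p) is the binary entropy function.

H(0.4166) = 0.9798 bits
C = 1 - 0.9798 = 0.0202 bits per symbol

This means we can reliably transmit up to 0.0202 bits of information per channel use.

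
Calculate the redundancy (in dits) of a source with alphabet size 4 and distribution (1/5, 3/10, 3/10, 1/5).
0.0087 dits

Redundancy measures how far a source is from maximum entropy:
R = H_max - H(X)

Maximum entropy for 4 symbols: H_max = log_10(4) = 0.6021 dits
Actual entropy: H(X) = 0.5933 dits
Redundancy: R = 0.6021 - 0.5933 = 0.0087 dits

This redundancy represents potential for compression: the source could be compressed by 0.0087 dits per symbol.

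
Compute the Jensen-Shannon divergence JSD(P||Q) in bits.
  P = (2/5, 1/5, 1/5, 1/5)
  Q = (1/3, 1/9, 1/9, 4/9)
0.0551 bits

Jensen-Shannon divergence is:
JSD(P||Q) = 0.5 × D_KL(P||M) + 0.5 × D_KL(Q||M)
where M = 0.5 × (P + Q) is the mixture distribution.

M = 0.5 × (2/5, 1/5, 1/5, 1/5) + 0.5 × (1/3, 1/9, 1/9, 4/9) = (11/30, 0.155556, 0.155556, 0.322222)

D_KL(P||M) = 0.0576 bits
D_KL(Q||M) = 0.0525 bits

JSD(P||Q) = 0.5 × 0.0576 + 0.5 × 0.0525 = 0.0551 bits

Unlike KL divergence, JSD is symmetric and bounded: 0 ≤ JSD ≤ log(2).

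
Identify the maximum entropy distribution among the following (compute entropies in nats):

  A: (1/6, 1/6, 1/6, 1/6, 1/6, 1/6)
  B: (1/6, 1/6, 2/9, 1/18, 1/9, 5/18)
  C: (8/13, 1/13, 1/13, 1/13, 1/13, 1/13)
A

For a discrete distribution over n outcomes, entropy is maximized by the uniform distribution.

Computing entropies:
H(A) = 1.7918 nats
H(B) = 1.6920 nats
H(C) = 1.2853 nats

The uniform distribution (where all probabilities equal 1/6) achieves the maximum entropy of log_e(6) = 1.7918 nats.

Distribution A has the highest entropy.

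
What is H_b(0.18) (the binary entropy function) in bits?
0.6801 bits

The binary entropy function is:
H(p) = -p log(p) - (1-p) log(1-p)

H(0.18) = -0.18 × log_2(0.18) - 0.82 × log_2(0.82)
H(0.18) = 0.6801 bits

Note: Binary entropy is maximized at p=0.5 (H=1 bit) and minimized at p=0 or p=1 (H=0).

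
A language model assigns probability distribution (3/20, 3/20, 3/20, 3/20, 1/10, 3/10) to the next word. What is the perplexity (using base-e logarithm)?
5.6391

Perplexity is e^H (or exp(H) for natural log).

First, H = -Σ p log p = 1.7297 nats
Perplexity = e^1.7297 = 5.6391

Interpretation: The model's uncertainty is equivalent to choosing uniformly among 5.6 options.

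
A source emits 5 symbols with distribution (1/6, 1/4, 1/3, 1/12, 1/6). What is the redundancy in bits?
0.1332 bits

Redundancy measures how far a source is from maximum entropy:
R = H_max - H(X)

Maximum entropy for 5 symbols: H_max = log_2(5) = 2.3219 bits
Actual entropy: H(X) = 2.1887 bits
Redundancy: R = 2.3219 - 2.1887 = 0.1332 bits

This redundancy represents potential for compression: the source could be compressed by 0.1332 bits per symbol.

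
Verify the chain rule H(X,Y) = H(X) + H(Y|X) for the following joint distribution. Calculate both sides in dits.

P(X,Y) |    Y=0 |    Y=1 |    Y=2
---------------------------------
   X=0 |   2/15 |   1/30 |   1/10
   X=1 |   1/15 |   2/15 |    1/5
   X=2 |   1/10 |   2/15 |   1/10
H(X,Y) = 0.9175, H(X) = 0.4713, H(Y|X) = 0.4462 (all in dits)

Chain rule: H(X,Y) = H(X) + H(Y|X)

Left side — joint entropy directly:
H(X,Y) = -Σ p(x,y) log p(x,y) = 0.9175 dits

Right side — compute H(Y|X) from the conditional distributions:
P(X) = (4/15, 2/5, 1/3), so H(X) = 0.4713 dits
H(Y|X) = Σ_x P(X=x) · H(Y|X=x):
  P(Y|X=0) = (1/2, 1/8, 3/8), H(Y|X=0) = 0.4231, weight P(X=0) = 4/15
  P(Y|X=1) = (1/6, 1/3, 1/2), H(Y|X=1) = 0.4392, weight P(X=1) = 2/5
  P(Y|X=2) = (3/10, 2/5, 3/10), H(Y|X=2) = 0.4729, weight P(X=2) = 1/3
H(Y|X) = 0.4462 dits

H(X) + H(Y|X) = 0.4713 + 0.4462 = 0.9175 dits

Both sides equal 0.9175 dits. ✓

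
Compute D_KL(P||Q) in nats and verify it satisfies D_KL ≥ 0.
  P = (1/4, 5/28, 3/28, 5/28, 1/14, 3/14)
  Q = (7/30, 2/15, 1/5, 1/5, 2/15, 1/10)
0.1010 nats

KL divergence satisfies the Gibbs inequality: D_KL(P||Q) ≥ 0 for all distributions P, Q.

D_KL(P||Q) = Σ p(x) log(p(x)/q(x))
Term by term:
  x=0: 1/4 × log_e[(1/4)/(7/30)] = 0.0172
  x=1: 5/28 × log_e[(5/28)/(2/15)] = 0.0522
  x=2: 3/28 × log_e[(3/28)/(1/5)] = -0.0669
  x=3: 5/28 × log_e[(5/28)/(1/5)] = -0.0202
  x=4: 1/14 × log_e[(1/14)/(2/15)] = -0.0446
  x=5: 3/14 × log_e[(3/14)/(1/10)] = 0.1633
D_KL(P||Q) = 0.1010 nats

D_KL(P||Q) = 0.1010 ≥ 0 ✓

This non-negativity is a fundamental property: relative entropy cannot be negative because it measures how different Q is from P.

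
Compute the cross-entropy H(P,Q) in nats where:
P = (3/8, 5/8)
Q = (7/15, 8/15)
0.6787 nats

Cross-entropy: H(P,Q) = -Σ p(x) log q(x)

Alternatively: H(P,Q) = H(P) + D_KL(P||Q)
H(P) = 0.6616 nats
D_KL(P||Q) = 0.0171 nats

H(P,Q) = 0.6616 + 0.0171 = 0.6787 nats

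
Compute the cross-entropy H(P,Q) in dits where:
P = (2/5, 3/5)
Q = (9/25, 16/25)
0.2938 dits

Cross-entropy: H(P,Q) = -Σ p(x) log q(x)

Alternatively: H(P,Q) = H(P) + D_KL(P||Q)
H(P) = 0.2923 dits
D_KL(P||Q) = 0.0015 dits

H(P,Q) = 0.2923 + 0.0015 = 0.2938 dits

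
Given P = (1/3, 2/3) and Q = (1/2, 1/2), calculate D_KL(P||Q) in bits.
0.0817 bits

KL divergence: D_KL(P||Q) = Σ p(x) log(p(x)/q(x))

Computing term by term:
  x=0: 1/3 × log_2[(1/3)/(1/2)] = 1/3 × -0.5850 = -0.1950
  x=1: 2/3 × log_2[(2/3)/(1/2)] = 2/3 × 0.4150 = 0.2767

D_KL(P||Q) = 0.0817 bits

Note: KL divergence is always non-negative and equals 0 iff P = Q.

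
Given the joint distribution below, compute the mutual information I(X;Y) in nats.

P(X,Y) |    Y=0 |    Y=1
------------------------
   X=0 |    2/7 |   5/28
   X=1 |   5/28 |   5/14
0.0403 nats

Mutual information: I(X;Y) = H(X) + H(Y) - H(X,Y)

Marginals:
P(X) = (13/28, 15/28), H(X) = 0.6906 nats
P(Y) = (13/28, 15/28), H(Y) = 0.6906 nats

Joint entropy: H(X,Y) = 1.3409 nats

I(X;Y) = 0.6906 + 0.6906 - 1.3409 = 0.0403 nats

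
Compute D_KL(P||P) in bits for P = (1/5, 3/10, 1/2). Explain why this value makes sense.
0.0000 bits

KL divergence satisfies the Gibbs inequality: D_KL(P||Q) ≥ 0 for all distributions P, Q.

D_KL(P||Q) = Σ p(x) log(p(x)/q(x))
Each term is p(x) × log_2(p(x)/p(x)) = p(x) × log_2(1) = 0, so the sum is 0.
D_KL(P||Q) = 0.0000 bits

When P = Q, the KL divergence is exactly 0, as there is no 'divergence' between identical distributions.

This non-negativity is a fundamental property: relative entropy cannot be negative because it measures how different Q is from P.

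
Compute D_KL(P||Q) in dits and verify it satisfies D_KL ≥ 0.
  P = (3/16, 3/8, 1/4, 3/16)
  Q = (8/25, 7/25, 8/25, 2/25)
0.0466 dits

KL divergence satisfies the Gibbs inequality: D_KL(P||Q) ≥ 0 for all distributions P, Q.

D_KL(P||Q) = Σ p(x) log(p(x)/q(x))
Term by term:
  x=0: 3/16 × log_10[(3/16)/(8/25)] = -0.0435
  x=1: 3/8 × log_10[(3/8)/(7/25)] = 0.0476
  x=2: 1/4 × log_10[(1/4)/(8/25)] = -0.0268
  x=3: 3/16 × log_10[(3/16)/(2/25)] = 0.0694
D_KL(P||Q) = 0.0466 dits

D_KL(P||Q) = 0.0466 ≥ 0 ✓

This non-negativity is a fundamental property: relative entropy cannot be negative because it measures how different Q is from P.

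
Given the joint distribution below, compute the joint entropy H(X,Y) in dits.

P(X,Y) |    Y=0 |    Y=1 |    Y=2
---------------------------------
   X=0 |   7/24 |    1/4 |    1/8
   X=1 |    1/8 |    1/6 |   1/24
0.7196 dits

Joint entropy is H(X,Y) = -Σ_{x,y} p(x,y) log p(x,y).

Summing over all non-zero entries:
H(X,Y) = -[7/24·log_10(7/24) + 1/4·log_10(1/4) + 1/8·log_10(1/8) + 1/8·log_10(1/8) + 1/6·log_10(1/6) + 1/24·log_10(1/24)]
H(X,Y) = 0.7196 dits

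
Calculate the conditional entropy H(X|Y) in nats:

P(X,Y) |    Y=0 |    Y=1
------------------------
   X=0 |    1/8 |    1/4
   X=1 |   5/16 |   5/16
0.6482 nats

Using the chain rule: H(X|Y) = H(X,Y) - H(Y)

First, compute H(X,Y) = 1.3335 nats

Marginal P(Y) = (7/16, 9/16)
H(Y) = 0.6853 nats

H(X|Y) = H(X,Y) - H(Y) = 1.3335 - 0.6853 = 0.6482 nats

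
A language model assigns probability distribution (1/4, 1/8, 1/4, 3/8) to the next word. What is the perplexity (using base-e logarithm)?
3.7467

Perplexity is e^H (or exp(H) for natural log).

First, H = -Σ p log p = 1.3209 nats
Perplexity = e^1.3209 = 3.7467

Interpretation: The model's uncertainty is equivalent to choosing uniformly among 3.7 options.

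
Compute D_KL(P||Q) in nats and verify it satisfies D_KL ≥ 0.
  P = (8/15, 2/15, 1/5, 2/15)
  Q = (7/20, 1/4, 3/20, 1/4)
0.1146 nats

KL divergence satisfies the Gibbs inequality: D_KL(P||Q) ≥ 0 for all distributions P, Q.

D_KL(P||Q) = Σ p(x) log(p(x)/q(x))
Term by term:
  x=0: 8/15 × log_e[(8/15)/(7/20)] = 0.2246
  x=1: 2/15 × log_e[(2/15)/(1/4)] = -0.0838
  x=2: 1/5 × log_e[(1/5)/(3/20)] = 0.0575
  x=3: 2/15 × log_e[(2/15)/(1/4)] = -0.0838
D_KL(P||Q) = 0.1146 nats

D_KL(P||Q) = 0.1146 ≥ 0 ✓

This non-negativity is a fundamental property: relative entropy cannot be negative because it measures how different Q is from P.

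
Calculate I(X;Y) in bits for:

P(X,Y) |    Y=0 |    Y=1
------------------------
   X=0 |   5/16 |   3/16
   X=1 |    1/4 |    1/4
0.0115 bits

Mutual information: I(X;Y) = H(X) + H(Y) - H(X,Y)

Marginals:
P(X) = (1/2, 1/2), H(X) = 1.0000 bits
P(Y) = (9/16, 7/16), H(Y) = 0.9887 bits

Joint entropy: H(X,Y) = 1.9772 bits

I(X;Y) = 1.0000 + 0.9887 - 1.9772 = 0.0115 bits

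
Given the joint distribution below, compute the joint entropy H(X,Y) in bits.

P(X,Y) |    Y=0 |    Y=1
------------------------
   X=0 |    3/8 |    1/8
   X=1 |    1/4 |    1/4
1.9056 bits

Joint entropy is H(X,Y) = -Σ_{x,y} p(x,y) log p(x,y).

Summing over all non-zero entries:
H(X,Y) = -[3/8·log_2(3/8) + 1/8·log_2(1/8) + 1/4·log_2(1/4) + 1/4·log_2(1/4)]
H(X,Y) = 1.9056 bits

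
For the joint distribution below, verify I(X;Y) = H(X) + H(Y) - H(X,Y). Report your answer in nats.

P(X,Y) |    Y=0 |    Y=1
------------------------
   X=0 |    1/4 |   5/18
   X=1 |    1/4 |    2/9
I(X;Y) = 0.0015 nats

Mutual information has multiple equivalent forms:
- I(X;Y) = H(X) - H(X|Y)
- I(X;Y) = H(Y) - H(Y|X)
- I(X;Y) = H(X) + H(Y) - H(X,Y)

Computing all quantities:
H(X) = 0.6916, H(Y) = 0.6931, H(X,Y) = 1.3832
H(X|Y) = 0.6901, H(Y|X) = 0.6916

Verification:
H(X) - H(X|Y) = 0.6916 - 0.6901 = 0.0015
H(Y) - H(Y|X) = 0.6931 - 0.6916 = 0.0015
H(X) + H(Y) - H(X,Y) = 0.6916 + 0.6931 - 1.3832 = 0.0015

All forms give I(X;Y) = 0.0015 nats. ✓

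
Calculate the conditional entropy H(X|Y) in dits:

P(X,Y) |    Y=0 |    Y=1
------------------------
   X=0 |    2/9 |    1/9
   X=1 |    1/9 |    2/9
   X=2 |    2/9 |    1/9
0.4552 dits

Using the chain rule: H(X|Y) = H(X,Y) - H(Y)

First, compute H(X,Y) = 0.7536 dits

Marginal P(Y) = (5/9, 4/9)
H(Y) = 0.2983 dits

H(X|Y) = H(X,Y) - H(Y) = 0.7536 - 0.2983 = 0.4552 dits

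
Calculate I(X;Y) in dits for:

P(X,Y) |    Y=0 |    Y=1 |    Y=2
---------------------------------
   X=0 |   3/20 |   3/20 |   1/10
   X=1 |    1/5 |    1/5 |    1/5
0.0017 dits

Mutual information: I(X;Y) = H(X) + H(Y) - H(X,Y)

Marginals:
P(X) = (2/5, 3/5), H(X) = 0.2923 dits
P(Y) = (7/20, 7/20, 3/10), H(Y) = 0.4760 dits

Joint entropy: H(X,Y) = 0.7666 dits

I(X;Y) = 0.2923 + 0.4760 - 0.7666 = 0.0017 dits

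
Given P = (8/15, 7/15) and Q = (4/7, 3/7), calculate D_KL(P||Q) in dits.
0.0013 dits

KL divergence: D_KL(P||Q) = Σ p(x) log(p(x)/q(x))

Computing term by term:
  x=0: 8/15 × log_10[(8/15)/(4/7)] = 8/15 × -0.0300 = -0.0160
  x=1: 7/15 × log_10[(7/15)/(3/7)] = 7/15 × 0.0370 = 0.0173

D_KL(P||Q) = 0.0013 dits

Note: KL divergence is always non-negative and equals 0 iff P = Q.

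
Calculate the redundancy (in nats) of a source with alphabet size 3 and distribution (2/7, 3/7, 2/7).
0.0196 nats

Redundancy measures how far a source is from maximum entropy:
R = H_max - H(X)

Maximum entropy for 3 symbols: H_max = log_e(3) = 1.0986 nats
Actual entropy: H(X) = 1.0790 nats
Redundancy: R = 1.0986 - 1.0790 = 0.0196 nats

This redundancy represents potential for compression: the source could be compressed by 0.0196 nats per symbol.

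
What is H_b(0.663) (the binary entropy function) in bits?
0.9219 bits

The binary entropy function is:
H(p) = -p log(p) - (1-p) log(1-p)

H(0.663) = -0.663 × log_2(0.663) - 0.337 × log_2(0.337)
H(0.663) = 0.9219 bits

Note: Binary entropy is maximized at p=0.5 (H=1 bit) and minimized at p=0 or p=1 (H=0).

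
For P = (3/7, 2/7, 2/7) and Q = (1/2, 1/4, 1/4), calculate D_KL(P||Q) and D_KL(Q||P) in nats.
D_KL(P||Q) = 0.0102, D_KL(Q||P) = 0.0103

KL divergence is not symmetric: D_KL(P||Q) ≠ D_KL(Q||P) in general.

D_KL(P||Q) = 0.0102 nats
D_KL(Q||P) = 0.0103 nats

No, they are not equal!

This asymmetry is why KL divergence is not a true distance metric.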